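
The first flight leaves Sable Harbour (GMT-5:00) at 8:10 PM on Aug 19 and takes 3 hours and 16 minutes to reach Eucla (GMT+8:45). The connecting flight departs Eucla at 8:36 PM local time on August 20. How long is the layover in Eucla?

Convert departure to UTC: 8:10 PM + 5:00 = 1:10 AM UTC on Aug 20.
Add 3 hours and 16 minutes flight time → 4:26 AM UTC.
Eucla is UTC+8:45, so local arrival = 4:26 AM + 8:45 = 1:11 PM on Aug 20.
Layover = 8:36 PM − 1:11 PM = 7 hours 25 minutes.

7 hours 25 minutes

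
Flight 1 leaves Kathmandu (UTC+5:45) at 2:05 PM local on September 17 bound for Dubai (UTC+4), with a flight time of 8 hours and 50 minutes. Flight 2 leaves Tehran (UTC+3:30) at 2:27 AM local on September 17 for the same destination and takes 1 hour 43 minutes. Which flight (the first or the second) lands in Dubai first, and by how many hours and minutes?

the second, by 16 hours 30 minutes

Flight 1 in UTC: 2:05 PM − 5:45 = 8:20 AM on Sep 17.
+8 hours 50 minutes → arrive 5:10 PM UTC on Sep 17.
Flight 2 in UTC: 2:27 AM − 3:30 = 10:57 PM on Sep 16.
+1 hour 43 minutes → arrive 12:40 AM UTC on Sep 17.
Flight 2 lands earlier by 16 hours 30 minutes.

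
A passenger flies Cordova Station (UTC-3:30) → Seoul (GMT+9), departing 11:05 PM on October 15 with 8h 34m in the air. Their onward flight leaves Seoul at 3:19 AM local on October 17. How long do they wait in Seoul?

Convert departure to UTC: 11:05 PM + 3:30 = 2:35 AM UTC on Oct 16.
Add 8 hours and 34 minutes flight time → 11:09 AM UTC.
Seoul is UTC+9:00, so local arrival = 11:09 AM + 9:00 = 8:09 PM on Oct 16.
Layover = 3:19 AM − 8:09 PM (+1 day) = 7 hours 10 minutes.

7 hours 10 minutes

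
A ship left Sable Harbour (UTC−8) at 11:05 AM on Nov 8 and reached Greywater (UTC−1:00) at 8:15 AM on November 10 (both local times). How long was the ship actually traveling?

38 hours 10 minutes

Departure in UTC: 11:05 AM + 8:00 = 7:05 PM on Nov 8.
Arrival in UTC: 8:15 AM + 1:00 = 9:15 AM on Nov 10.
Elapsed = 9:15 AM − 7:05 PM (+2 days) = 38 hours 10 minutes.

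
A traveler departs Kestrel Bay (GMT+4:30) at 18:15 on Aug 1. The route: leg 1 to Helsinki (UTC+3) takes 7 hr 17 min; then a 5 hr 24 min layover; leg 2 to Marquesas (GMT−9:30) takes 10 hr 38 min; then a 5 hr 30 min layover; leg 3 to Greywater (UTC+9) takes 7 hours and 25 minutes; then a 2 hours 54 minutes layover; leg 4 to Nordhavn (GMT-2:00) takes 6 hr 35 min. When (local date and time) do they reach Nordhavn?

09:28 on Aug 3

Convert departure to UTC: 18:15 − 4:30 = 13:45 UTC on Aug 1.
Add 7 hours 17 minutes leg 1 → 21:02 UTC.
Add 5 hours 24 minutes layover in Helsinki → 02:26 UTC (Aug 2).
Add 10 hours and 38 minutes leg 2 → 13:04 UTC.
Add 5 hours and 30 minutes layover in Marquesas → 18:34 UTC.
Add 7 hours 25 minutes leg 3 → 01:59 UTC (Aug 3).
Add 2 hours 54 minutes layover in Greywater → 04:53 UTC.
Add 6 hours and 35 minutes leg 4 → 11:28 UTC.
Nordhavn is UTC−2:00, so local arrival = 11:28 − 2:00 = 09:28 on Aug 3.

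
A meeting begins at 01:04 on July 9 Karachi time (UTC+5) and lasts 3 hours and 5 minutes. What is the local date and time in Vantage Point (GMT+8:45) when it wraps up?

07:54 on Jul 9

Convert start to UTC: 01:04 − 5:00 = 20:04 UTC on Jul 8.
Add 3 hours and 5 minutes duration → 23:09 UTC.
Vantage Point is UTC+8:45, so local end time = 23:09 + 8:45 = 07:54 on Jul 9.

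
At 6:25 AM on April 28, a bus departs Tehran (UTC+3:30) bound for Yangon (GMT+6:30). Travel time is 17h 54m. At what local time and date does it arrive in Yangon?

Yangon is 3:00 ahead of Tehran.
After 17 hours 54 minutes it is 12:19 AM (Apr 29) in Tehran.
Shift by the zone difference: 12:19 AM + 3:00 = 3:19 AM on Apr 29 in Yangon.

3:19 AM on Apr 29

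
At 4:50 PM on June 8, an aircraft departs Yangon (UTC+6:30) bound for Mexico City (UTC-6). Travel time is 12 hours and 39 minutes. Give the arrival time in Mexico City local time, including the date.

4:59 PM on Jun 8

Convert departure to UTC: 4:50 PM − 6:30 = 10:20 AM UTC on Jun 8.
Add 12 hours and 39 minutes travel time → 10:59 PM UTC.
Mexico City is UTC−6:00, so local arrival = 10:59 PM − 6:00 = 4:59 PM on Jun 8.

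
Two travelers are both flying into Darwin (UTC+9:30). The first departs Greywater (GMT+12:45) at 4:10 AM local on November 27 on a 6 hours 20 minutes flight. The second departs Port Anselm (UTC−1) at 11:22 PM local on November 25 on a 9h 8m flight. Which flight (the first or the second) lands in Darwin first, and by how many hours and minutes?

the second, by 12 hours 15 minutes

Flight 1 in UTC: 4:10 AM − 12:45 = 3:25 PM on Nov 26.
+6 hours and 20 minutes → arrive 9:45 PM UTC on Nov 26.
Flight 2 in UTC: 11:22 PM + 1:00 = 12:22 AM on Nov 26.
+9 hours 8 minutes → arrive 9:30 AM UTC on Nov 26.
Flight 2 lands earlier by 12 hours 15 minutes.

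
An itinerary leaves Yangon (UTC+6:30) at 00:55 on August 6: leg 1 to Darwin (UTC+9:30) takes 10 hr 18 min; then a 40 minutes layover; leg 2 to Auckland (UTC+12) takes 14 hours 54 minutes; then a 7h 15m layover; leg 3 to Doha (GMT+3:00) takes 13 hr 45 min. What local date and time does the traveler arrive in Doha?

20:17 on August 7

Convert departure to UTC: 00:55 − 6:30 = 18:25 UTC on Aug 5.
Add 10 hours 18 minutes leg 1 → 04:43 UTC (Aug 6).
Add 40 minutes layover in Darwin → 05:23 UTC.
Add 14 hours 54 minutes leg 2 → 20:17 UTC.
Add 7 hours and 15 minutes layover in Auckland → 03:32 UTC (Aug 7).
Add 13 hours and 45 minutes leg 3 → 17:17 UTC.
Doha is UTC+3:00, so local arrival = 17:17 + 3:00 = 20:17 on Aug 7.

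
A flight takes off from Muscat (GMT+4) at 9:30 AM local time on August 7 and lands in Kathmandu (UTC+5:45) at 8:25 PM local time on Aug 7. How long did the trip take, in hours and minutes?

Departure in UTC: 9:30 AM − 4:00 = 5:30 AM on Aug 7.
Arrival in UTC: 8:25 PM − 5:45 = 2:40 PM on Aug 7.
Elapsed = 2:40 PM − 5:30 AM = 9 hours 10 minutes.

9 hours 10 minutes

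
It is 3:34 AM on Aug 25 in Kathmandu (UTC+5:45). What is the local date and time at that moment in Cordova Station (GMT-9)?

12:49 PM on August 24

In UTC: 3:34 AM − 5:45 = 9:49 PM on Aug 24.
Cordova Station is UTC−9:00: 9:49 PM − 9:00 = 12:49 PM on Aug 24.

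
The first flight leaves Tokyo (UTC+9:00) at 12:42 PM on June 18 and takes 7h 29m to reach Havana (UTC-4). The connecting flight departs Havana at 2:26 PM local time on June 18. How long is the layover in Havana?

7 hours 15 minutes

Convert departure to UTC: 12:42 PM − 9:00 = 3:42 AM UTC on Jun 18.
Add 7 hours 29 minutes flight time → 11:11 AM UTC.
Havana is UTC−4:00, so local arrival = 11:11 AM − 4:00 = 7:11 AM on Jun 18.
Layover = 2:26 PM − 7:11 AM = 7 hours 15 minutes.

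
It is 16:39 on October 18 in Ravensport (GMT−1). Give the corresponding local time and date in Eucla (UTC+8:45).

02:24 on Oct 19

In UTC: 16:39 + 1:00 = 17:39 on Oct 18.
Eucla is UTC+8:45: 17:39 + 8:45 = 02:24 on Oct 19.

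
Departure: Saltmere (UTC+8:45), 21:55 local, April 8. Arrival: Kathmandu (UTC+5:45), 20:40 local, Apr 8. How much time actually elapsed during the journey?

1 hour 45 minutes

Departure in UTC: 21:55 − 8:45 = 13:10 on Apr 8.
Arrival in UTC: 20:40 − 5:45 = 14:55 on Apr 8.
Elapsed = 14:55 − 13:10 = 1 hour 45 minutes.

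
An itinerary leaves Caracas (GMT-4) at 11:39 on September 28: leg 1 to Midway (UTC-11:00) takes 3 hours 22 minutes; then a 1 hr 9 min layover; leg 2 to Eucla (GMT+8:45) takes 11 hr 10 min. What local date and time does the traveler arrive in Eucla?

16:05 on September 29

Convert departure to UTC: 11:39 + 4:00 = 15:39 UTC on Sep 28.
Add 3 hours 22 minutes leg 1 → 19:01 UTC.
Add 1 hour and 9 minutes layover in Midway → 20:10 UTC.
Add 11 hours and 10 minutes leg 2 → 07:20 UTC (Sep 29).
Eucla is UTC+8:45, so local arrival = 07:20 + 8:45 = 16:05 on Sep 29.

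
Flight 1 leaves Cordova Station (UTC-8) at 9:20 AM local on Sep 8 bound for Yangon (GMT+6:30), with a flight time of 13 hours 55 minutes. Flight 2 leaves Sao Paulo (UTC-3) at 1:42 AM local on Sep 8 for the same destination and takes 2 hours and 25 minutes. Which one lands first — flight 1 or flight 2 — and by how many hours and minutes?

the second, by 24 hours 8 minutes

Flight 1 in UTC: 9:20 AM + 8:00 = 5:20 PM on Sep 8.
+13 hours 55 minutes → arrive 7:15 AM UTC on Sep 9.
Flight 2 in UTC: 1:42 AM + 3:00 = 4:42 AM on Sep 8.
+2 hours 25 minutes → arrive 7:07 AM UTC on Sep 8.
Flight 2 lands earlier by 24 hours 8 minutes.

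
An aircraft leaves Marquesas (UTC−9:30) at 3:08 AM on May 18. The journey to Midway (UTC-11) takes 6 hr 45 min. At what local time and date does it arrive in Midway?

8:23 AM on May 18

Midway is 1:30 behind Marquesas.
After 6 hours and 45 minutes it is 9:53 AM in Marquesas.
Shift by the zone difference: 9:53 AM − 1:30 = 8:23 AM on May 18 in Midway.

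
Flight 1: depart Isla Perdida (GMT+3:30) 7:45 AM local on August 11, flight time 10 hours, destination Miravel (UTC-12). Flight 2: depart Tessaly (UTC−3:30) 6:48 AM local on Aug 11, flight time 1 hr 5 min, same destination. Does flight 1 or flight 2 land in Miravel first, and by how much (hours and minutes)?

the second, by 2 hours 52 minutes

Flight 1 in UTC: 7:45 AM − 3:30 = 4:15 AM on Aug 11.
+10 hours → arrive 2:15 PM UTC on Aug 11.
Flight 2 in UTC: 6:48 AM + 3:30 = 10:18 AM on Aug 11.
+1 hour 5 minutes → arrive 11:23 AM UTC on Aug 11.
Flight 2 lands earlier by 2 hours 52 minutes.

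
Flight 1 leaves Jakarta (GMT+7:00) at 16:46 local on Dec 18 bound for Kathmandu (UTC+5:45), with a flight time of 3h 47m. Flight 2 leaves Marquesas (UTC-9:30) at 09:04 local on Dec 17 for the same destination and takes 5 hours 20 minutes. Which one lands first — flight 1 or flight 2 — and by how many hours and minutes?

Flight 1 in UTC: 16:46 − 7:00 = 09:46 on Dec 18.
+3 hours 47 minutes → arrive 13:33 UTC on Dec 18.
Flight 2 in UTC: 09:04 + 9:30 = 18:34 on Dec 17.
+5 hours and 20 minutes → arrive 23:54 UTC on Dec 17.
Flight 2 lands earlier by 13 hours 39 minutes.

the second, by 13 hours 39 minutes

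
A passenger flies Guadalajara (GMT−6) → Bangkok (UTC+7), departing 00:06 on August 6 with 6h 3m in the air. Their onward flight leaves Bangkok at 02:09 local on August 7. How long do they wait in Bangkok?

7 hours

Convert departure to UTC: 00:06 + 6:00 = 06:06 UTC on Aug 6.
Add 6 hours and 3 minutes flight time → 12:09 UTC.
Bangkok is UTC+7:00, so local arrival = 12:09 + 7:00 = 19:09 on Aug 6.
Layover = 02:09 − 19:09 (+1 day) = 7 hours.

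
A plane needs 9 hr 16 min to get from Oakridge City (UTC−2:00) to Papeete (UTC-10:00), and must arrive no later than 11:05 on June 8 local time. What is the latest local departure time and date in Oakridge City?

Target arrival in UTC: 11:05 + 10:00 = 21:05 on Jun 8.
Subtract 9 hours 16 minutes → departure 11:49 UTC on Jun 8.
Oakridge City is UTC−2:00: 11:49 − 2:00 = 09:49 on Jun 8.

09:49 on June 8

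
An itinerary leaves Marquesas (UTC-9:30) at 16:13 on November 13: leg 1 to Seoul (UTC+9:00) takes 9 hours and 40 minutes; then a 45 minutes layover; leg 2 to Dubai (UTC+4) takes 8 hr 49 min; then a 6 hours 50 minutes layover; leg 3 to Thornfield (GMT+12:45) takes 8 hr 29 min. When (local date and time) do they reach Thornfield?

01:01 on November 16

Convert departure to UTC: 16:13 + 9:30 = 01:43 UTC on Nov 14.
Add 9 hours and 40 minutes leg 1 → 11:23 UTC.
Add 45 minutes layover in Seoul → 12:08 UTC.
Add 8 hours and 49 minutes leg 2 → 20:57 UTC.
Add 6 hours and 50 minutes layover in Dubai → 03:47 UTC (Nov 15).
Add 8 hours and 29 minutes leg 3 → 12:16 UTC.
Thornfield is UTC+12:45, so local arrival = 12:16 + 12:45 = 01:01 on Nov 16.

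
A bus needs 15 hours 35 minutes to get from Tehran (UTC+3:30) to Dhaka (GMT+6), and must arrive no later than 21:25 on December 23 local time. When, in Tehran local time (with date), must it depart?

03:20 on Dec 23

Target arrival in UTC: 21:25 − 6:00 = 15:25 on Dec 23.
Subtract 15 hours 35 minutes → departure 23:50 UTC on Dec 22.
Tehran is UTC+3:30: 23:50 + 3:30 = 03:20 on Dec 23.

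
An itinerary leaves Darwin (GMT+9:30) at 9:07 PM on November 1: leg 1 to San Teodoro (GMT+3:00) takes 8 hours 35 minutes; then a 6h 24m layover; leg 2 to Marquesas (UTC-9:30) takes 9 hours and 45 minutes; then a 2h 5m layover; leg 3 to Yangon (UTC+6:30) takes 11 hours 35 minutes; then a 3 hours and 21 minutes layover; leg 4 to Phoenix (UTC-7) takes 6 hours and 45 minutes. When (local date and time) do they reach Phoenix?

5:07 AM on November 3

Convert departure to UTC: 9:07 PM − 9:30 = 11:37 AM UTC on Nov 1.
Add 8 hours 35 minutes leg 1 → 8:12 PM UTC.
Add 6 hours and 24 minutes layover in San Teodoro → 2:36 AM UTC (Nov 2).
Add 9 hours 45 minutes leg 2 → 12:21 PM UTC.
Add 2 hours and 5 minutes layover in Marquesas → 2:26 PM UTC.
Add 11 hours and 35 minutes leg 3 → 2:01 AM UTC (Nov 3).
Add 3 hours and 21 minutes layover in Yangon → 5:22 AM UTC.
Add 6 hours 45 minutes leg 4 → 12:07 PM UTC.
Phoenix is UTC−7:00, so local arrival = 12:07 PM − 7:00 = 5:07 AM on Nov 3.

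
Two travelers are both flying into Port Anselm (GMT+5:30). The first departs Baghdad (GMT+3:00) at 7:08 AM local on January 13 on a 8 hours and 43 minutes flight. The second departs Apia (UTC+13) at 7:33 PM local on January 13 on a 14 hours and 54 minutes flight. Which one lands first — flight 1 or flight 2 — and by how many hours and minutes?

Flight 1 in UTC: 7:08 AM − 3:00 = 4:08 AM on Jan 13.
+8 hours 43 minutes → arrive 12:51 PM UTC on Jan 13.
Flight 2 in UTC: 7:33 PM − 13:00 = 6:33 AM on Jan 13.
+14 hours and 54 minutes → arrive 9:27 PM UTC on Jan 13.
Flight 1 lands earlier by 8 hours 36 minutes.

the first, by 8 hours 36 minutes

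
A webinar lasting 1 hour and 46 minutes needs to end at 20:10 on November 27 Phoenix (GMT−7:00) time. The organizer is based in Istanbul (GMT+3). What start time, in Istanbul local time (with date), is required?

Target end time in UTC: 20:10 + 7:00 = 03:10 on Nov 28.
Subtract 1 hour 46 minutes → start 01:24 UTC on Nov 28.
Istanbul is UTC+3:00: 01:24 + 3:00 = 04:24 on Nov 28.

04:24 on November 28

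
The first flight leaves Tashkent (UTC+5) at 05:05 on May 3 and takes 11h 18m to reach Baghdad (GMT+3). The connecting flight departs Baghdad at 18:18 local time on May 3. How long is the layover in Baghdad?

Convert departure to UTC: 05:05 − 5:00 = 00:05 UTC on May 3.
Add 11 hours and 18 minutes flight time → 11:23 UTC.
Baghdad is UTC+3:00, so local arrival = 11:23 + 3:00 = 14:23 on May 3.
Layover = 18:18 − 14:23 = 3 hours 55 minutes.

3 hours 55 minutes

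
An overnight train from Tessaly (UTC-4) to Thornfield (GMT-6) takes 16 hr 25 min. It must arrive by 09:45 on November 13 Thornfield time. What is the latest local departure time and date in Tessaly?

Target arrival in UTC: 09:45 + 6:00 = 15:45 on Nov 13.
Subtract 16 hours and 25 minutes → departure 23:20 UTC on Nov 12.
Tessaly is UTC−4:00: 23:20 − 4:00 = 19:20 on Nov 12.

19:20 on November 12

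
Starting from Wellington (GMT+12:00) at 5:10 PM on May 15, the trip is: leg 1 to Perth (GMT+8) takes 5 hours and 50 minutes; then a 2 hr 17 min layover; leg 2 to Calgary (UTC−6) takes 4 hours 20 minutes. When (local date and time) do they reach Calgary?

11:37 AM on May 15

Convert departure to UTC: 5:10 PM − 12:00 = 5:10 AM UTC on May 15.
Add 5 hours and 50 minutes leg 1 → 11:00 AM UTC.
Add 2 hours 17 minutes layover in Perth → 1:17 PM UTC.
Add 4 hours and 20 minutes leg 2 → 5:37 PM UTC.
Calgary is UTC−6:00, so local arrival = 5:37 PM − 6:00 = 11:37 AM on May 15.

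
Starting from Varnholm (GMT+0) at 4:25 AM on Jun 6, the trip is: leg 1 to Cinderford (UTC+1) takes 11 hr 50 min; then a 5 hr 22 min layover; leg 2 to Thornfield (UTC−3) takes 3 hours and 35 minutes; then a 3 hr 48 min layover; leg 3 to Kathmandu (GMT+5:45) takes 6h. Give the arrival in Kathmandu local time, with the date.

4:45 PM on Jun 7

Varnholm is at UTC+0, so departure is already 4:25 AM UTC on Jun 6.
Add 11 hours and 50 minutes leg 1 → 4:15 PM UTC.
Add 5 hours and 22 minutes layover in Cinderford → 9:37 PM UTC.
Add 3 hours and 35 minutes leg 2 → 1:12 AM UTC (Jun 7).
Add 3 hours and 48 minutes layover in Thornfield → 5:00 AM UTC.
Add 6 hours leg 3 → 11:00 AM UTC.
Kathmandu is UTC+5:45, so local arrival = 11:00 AM + 5:45 = 4:45 PM on Jun 7.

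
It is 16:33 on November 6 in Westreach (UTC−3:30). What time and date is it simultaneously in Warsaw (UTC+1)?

21:03 on Nov 6

In UTC: 16:33 + 3:30 = 20:03 on Nov 6.
Warsaw is UTC+1:00: 20:03 + 1:00 = 21:03 on Nov 6.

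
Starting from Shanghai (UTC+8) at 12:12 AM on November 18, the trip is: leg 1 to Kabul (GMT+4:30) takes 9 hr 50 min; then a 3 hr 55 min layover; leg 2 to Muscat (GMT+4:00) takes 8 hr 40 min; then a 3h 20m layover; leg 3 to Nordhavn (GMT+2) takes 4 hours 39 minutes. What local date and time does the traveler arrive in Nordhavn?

Convert departure to UTC: 12:12 AM − 8:00 = 4:12 PM UTC on Nov 17.
Add 9 hours 50 minutes leg 1 → 2:02 AM UTC (Nov 18).
Add 3 hours 55 minutes layover in Kabul → 5:57 AM UTC.
Add 8 hours and 40 minutes leg 2 → 2:37 PM UTC.
Add 3 hours 20 minutes layover in Muscat → 5:57 PM UTC.
Add 4 hours and 39 minutes leg 3 → 10:36 PM UTC.
Nordhavn is UTC+2:00, so local arrival = 10:36 PM + 2:00 = 12:36 AM on Nov 19.

12:36 AM on November 19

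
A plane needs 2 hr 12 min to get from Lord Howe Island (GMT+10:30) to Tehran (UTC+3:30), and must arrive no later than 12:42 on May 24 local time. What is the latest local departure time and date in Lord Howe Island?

17:30 on May 24

Target arrival in UTC: 12:42 − 3:30 = 09:12 on May 24.
Subtract 2 hours 12 minutes → departure 07:00 UTC on May 24.
Lord Howe Island is UTC+10:30: 07:00 + 10:30 = 17:30 on May 24.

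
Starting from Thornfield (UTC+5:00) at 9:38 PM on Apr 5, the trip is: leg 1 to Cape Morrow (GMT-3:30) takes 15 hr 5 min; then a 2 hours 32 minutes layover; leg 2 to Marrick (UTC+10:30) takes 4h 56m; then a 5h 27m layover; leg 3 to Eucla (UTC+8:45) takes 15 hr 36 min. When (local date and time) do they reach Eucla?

8:59 PM on April 7

Convert departure to UTC: 9:38 PM − 5:00 = 4:38 PM UTC on Apr 5.
Add 15 hours and 5 minutes leg 1 → 7:43 AM UTC (Apr 6).
Add 2 hours 32 minutes layover in Cape Morrow → 10:15 AM UTC.
Add 4 hours and 56 minutes leg 2 → 3:11 PM UTC.
Add 5 hours and 27 minutes layover in Marrick → 8:38 PM UTC.
Add 15 hours 36 minutes leg 3 → 12:14 PM UTC (Apr 7).
Eucla is UTC+8:45, so local arrival = 12:14 PM + 8:45 = 8:59 PM on Apr 7.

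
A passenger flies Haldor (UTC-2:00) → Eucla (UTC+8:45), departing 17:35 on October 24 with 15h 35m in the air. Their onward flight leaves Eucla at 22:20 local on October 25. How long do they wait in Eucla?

2 hours 25 minutes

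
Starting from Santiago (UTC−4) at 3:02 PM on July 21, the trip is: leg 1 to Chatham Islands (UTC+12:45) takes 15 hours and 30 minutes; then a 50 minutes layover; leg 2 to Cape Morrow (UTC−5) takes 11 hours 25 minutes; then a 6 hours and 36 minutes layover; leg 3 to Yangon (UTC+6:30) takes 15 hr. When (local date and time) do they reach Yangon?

2:53 AM on July 24

Convert departure to UTC: 3:02 PM + 4:00 = 7:02 PM UTC on Jul 21.
Add 15 hours 30 minutes leg 1 → 10:32 AM UTC (Jul 22).
Add 50 minutes layover in Chatham Islands → 11:22 AM UTC.
Add 11 hours and 25 minutes leg 2 → 10:47 PM UTC.
Add 6 hours and 36 minutes layover in Cape Morrow → 5:23 AM UTC (Jul 23).
Add 15 hours leg 3 → 8:23 PM UTC.
Yangon is UTC+6:30, so local arrival = 8:23 PM + 6:30 = 2:53 AM on Jul 24.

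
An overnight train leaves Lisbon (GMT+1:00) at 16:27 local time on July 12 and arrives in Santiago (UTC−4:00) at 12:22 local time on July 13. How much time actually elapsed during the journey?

Departure in UTC: 16:27 − 1:00 = 15:27 on Jul 12.
Arrival in UTC: 12:22 + 4:00 = 16:22 on Jul 13.
Elapsed = 16:22 − 15:27 (+1 day) = 24 hours 55 minutes.

24 hours 55 minutes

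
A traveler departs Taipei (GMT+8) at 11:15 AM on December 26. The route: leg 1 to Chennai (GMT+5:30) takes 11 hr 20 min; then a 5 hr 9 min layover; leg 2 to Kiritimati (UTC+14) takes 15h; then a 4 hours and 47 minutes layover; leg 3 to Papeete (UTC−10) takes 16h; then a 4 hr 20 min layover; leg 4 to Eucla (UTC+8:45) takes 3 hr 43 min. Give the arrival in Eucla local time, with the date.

Convert departure to UTC: 11:15 AM − 8:00 = 3:15 AM UTC on Dec 26.
Add 11 hours 20 minutes leg 1 → 2:35 PM UTC.
Add 5 hours 9 minutes layover in Chennai → 7:44 PM UTC.
Add 15 hours leg 2 → 10:44 AM UTC (Dec 27).
Add 4 hours 47 minutes layover in Kiritimati → 3:31 PM UTC.
Add 16 hours leg 3 → 7:31 AM UTC (Dec 28).
Add 4 hours 20 minutes layover in Papeete → 11:51 AM UTC.
Add 3 hours 43 minutes leg 4 → 3:34 PM UTC.
Eucla is UTC+8:45, so local arrival = 3:34 PM + 8:45 = 12:19 AM on Dec 29.

12:19 AM on December 29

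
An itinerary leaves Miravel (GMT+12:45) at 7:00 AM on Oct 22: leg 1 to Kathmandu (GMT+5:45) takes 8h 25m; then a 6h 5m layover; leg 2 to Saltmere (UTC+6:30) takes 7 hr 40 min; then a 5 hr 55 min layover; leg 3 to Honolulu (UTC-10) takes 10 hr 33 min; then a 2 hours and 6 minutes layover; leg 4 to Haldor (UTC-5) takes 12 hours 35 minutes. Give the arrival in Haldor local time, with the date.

6:34 PM on Oct 23

Convert departure to UTC: 7:00 AM − 12:45 = 6:15 PM UTC on Oct 21.
Add 8 hours and 25 minutes leg 1 → 2:40 AM UTC (Oct 22).
Add 6 hours 5 minutes layover in Kathmandu → 8:45 AM UTC.
Add 7 hours and 40 minutes leg 2 → 4:25 PM UTC.
Add 5 hours and 55 minutes layover in Saltmere → 10:20 PM UTC.
Add 10 hours and 33 minutes leg 3 → 8:53 AM UTC (Oct 23).
Add 2 hours 6 minutes layover in Honolulu → 10:59 AM UTC.
Add 12 hours 35 minutes leg 4 → 11:34 PM UTC.
Haldor is UTC−5:00, so local arrival = 11:34 PM − 5:00 = 6:34 PM on Oct 23.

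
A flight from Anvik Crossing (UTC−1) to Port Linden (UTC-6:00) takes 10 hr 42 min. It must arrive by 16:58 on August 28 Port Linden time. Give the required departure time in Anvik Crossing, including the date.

11:16 on August 28

Target arrival in UTC: 16:58 + 6:00 = 22:58 on Aug 28.
Subtract 10 hours 42 minutes → departure 12:16 UTC on Aug 28.
Anvik Crossing is UTC−1:00: 12:16 − 1:00 = 11:16 on Aug 28.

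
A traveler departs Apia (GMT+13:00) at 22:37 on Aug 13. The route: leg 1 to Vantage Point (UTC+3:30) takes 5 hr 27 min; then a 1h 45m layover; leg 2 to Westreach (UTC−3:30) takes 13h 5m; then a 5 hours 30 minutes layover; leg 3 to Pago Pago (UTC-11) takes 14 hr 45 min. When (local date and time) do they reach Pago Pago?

Convert departure to UTC: 22:37 − 13:00 = 09:37 UTC on Aug 13.
Add 5 hours 27 minutes leg 1 → 15:04 UTC.
Add 1 hour and 45 minutes layover in Vantage Point → 16:49 UTC.
Add 13 hours 5 minutes leg 2 → 05:54 UTC (Aug 14).
Add 5 hours 30 minutes layover in Westreach → 11:24 UTC.
Add 14 hours 45 minutes leg 3 → 02:09 UTC (Aug 15).
Pago Pago is UTC−11:00, so local arrival = 02:09 − 11:00 = 15:09 on Aug 14.

15:09 on August 14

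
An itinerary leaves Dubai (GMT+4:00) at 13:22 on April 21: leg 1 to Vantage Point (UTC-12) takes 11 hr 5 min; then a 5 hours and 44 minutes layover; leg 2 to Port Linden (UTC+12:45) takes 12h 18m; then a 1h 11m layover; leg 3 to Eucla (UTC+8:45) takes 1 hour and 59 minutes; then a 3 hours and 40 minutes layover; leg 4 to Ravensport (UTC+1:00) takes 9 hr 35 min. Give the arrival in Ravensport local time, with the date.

Convert departure to UTC: 13:22 − 4:00 = 09:22 UTC on Apr 21.
Add 11 hours and 5 minutes leg 1 → 20:27 UTC.
Add 5 hours and 44 minutes layover in Vantage Point → 02:11 UTC (Apr 22).
Add 12 hours and 18 minutes leg 2 → 14:29 UTC.
Add 1 hour 11 minutes layover in Port Linden → 15:40 UTC.
Add 1 hour and 59 minutes leg 3 → 17:39 UTC.
Add 3 hours 40 minutes layover in Eucla → 21:19 UTC.
Add 9 hours 35 minutes leg 4 → 06:54 UTC (Apr 23).
Ravensport is UTC+1:00, so local arrival = 06:54 + 1:00 = 07:54 on Apr 23.

07:54 on April 23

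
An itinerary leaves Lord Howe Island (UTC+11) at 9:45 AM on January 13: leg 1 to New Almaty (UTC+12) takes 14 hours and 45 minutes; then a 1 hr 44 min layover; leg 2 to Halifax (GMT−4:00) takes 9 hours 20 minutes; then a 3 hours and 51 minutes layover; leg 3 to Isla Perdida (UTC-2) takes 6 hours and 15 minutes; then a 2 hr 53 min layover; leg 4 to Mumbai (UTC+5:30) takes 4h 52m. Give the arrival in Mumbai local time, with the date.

Convert departure to UTC: 9:45 AM − 11:00 = 10:45 PM UTC on Jan 12.
Add 14 hours 45 minutes leg 1 → 1:30 PM UTC (Jan 13).
Add 1 hour and 44 minutes layover in New Almaty → 3:14 PM UTC.
Add 9 hours 20 minutes leg 2 → 12:34 AM UTC (Jan 14).
Add 3 hours 51 minutes layover in Halifax → 4:25 AM UTC.
Add 6 hours and 15 minutes leg 3 → 10:40 AM UTC.
Add 2 hours 53 minutes layover in Isla Perdida → 1:33 PM UTC.
Add 4 hours and 52 minutes leg 4 → 6:25 PM UTC.
Mumbai is UTC+5:30, so local arrival = 6:25 PM + 5:30 = 11:55 PM on Jan 14.

11:55 PM on Jan 14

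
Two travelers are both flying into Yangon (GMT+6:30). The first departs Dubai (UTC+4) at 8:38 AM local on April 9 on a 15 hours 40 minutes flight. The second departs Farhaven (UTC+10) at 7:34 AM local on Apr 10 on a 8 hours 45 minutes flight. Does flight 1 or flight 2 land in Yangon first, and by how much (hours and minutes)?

the first, by 10 hours 1 minute

Flight 1 in UTC: 8:38 AM − 4:00 = 4:38 AM on Apr 9.
+15 hours 40 minutes → arrive 8:18 PM UTC on Apr 9.
Flight 2 in UTC: 7:34 AM − 10:00 = 9:34 PM on Apr 9.
+8 hours 45 minutes → arrive 6:19 AM UTC on Apr 10.
Flight 1 lands earlier by 10 hours 1 minute.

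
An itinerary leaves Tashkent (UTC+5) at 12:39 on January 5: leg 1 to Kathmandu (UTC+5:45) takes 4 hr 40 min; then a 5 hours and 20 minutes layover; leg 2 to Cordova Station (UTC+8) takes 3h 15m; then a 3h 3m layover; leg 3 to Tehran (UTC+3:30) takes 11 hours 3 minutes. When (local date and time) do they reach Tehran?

14:30 on January 6

Convert departure to UTC: 12:39 − 5:00 = 07:39 UTC on Jan 5.
Add 4 hours 40 minutes leg 1 → 12:19 UTC.
Add 5 hours 20 minutes layover in Kathmandu → 17:39 UTC.
Add 3 hours 15 minutes leg 2 → 20:54 UTC.
Add 3 hours and 3 minutes layover in Cordova Station → 23:57 UTC.
Add 11 hours 3 minutes leg 3 → 11:00 UTC (Jan 6).
Tehran is UTC+3:30, so local arrival = 11:00 + 3:30 = 14:30 on Jan 6.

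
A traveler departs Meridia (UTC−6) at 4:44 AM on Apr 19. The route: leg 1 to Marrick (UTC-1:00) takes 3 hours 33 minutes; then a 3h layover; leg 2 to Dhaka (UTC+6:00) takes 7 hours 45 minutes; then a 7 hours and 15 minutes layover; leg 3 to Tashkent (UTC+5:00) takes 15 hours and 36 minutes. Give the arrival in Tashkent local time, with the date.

Convert departure to UTC: 4:44 AM + 6:00 = 10:44 AM UTC on Apr 19.
Add 3 hours 33 minutes leg 1 → 2:17 PM UTC.
Add 3 hours layover in Marrick → 5:17 PM UTC.
Add 7 hours and 45 minutes leg 2 → 1:02 AM UTC (Apr 20).
Add 7 hours 15 minutes layover in Dhaka → 8:17 AM UTC.
Add 15 hours 36 minutes leg 3 → 11:53 PM UTC.
Tashkent is UTC+5:00, so local arrival = 11:53 PM + 5:00 = 4:53 AM on Apr 21.

4:53 AM on Apr 21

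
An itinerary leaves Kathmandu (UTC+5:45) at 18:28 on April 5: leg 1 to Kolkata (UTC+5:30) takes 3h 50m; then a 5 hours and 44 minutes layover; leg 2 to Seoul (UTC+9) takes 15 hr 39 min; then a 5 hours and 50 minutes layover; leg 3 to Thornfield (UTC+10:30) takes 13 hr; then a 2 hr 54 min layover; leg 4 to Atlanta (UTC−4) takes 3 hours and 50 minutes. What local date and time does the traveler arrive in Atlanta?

Convert departure to UTC: 18:28 − 5:45 = 12:43 UTC on Apr 5.
Add 3 hours and 50 minutes leg 1 → 16:33 UTC.
Add 5 hours 44 minutes layover in Kolkata → 22:17 UTC.
Add 15 hours and 39 minutes leg 2 → 13:56 UTC (Apr 6).
Add 5 hours 50 minutes layover in Seoul → 19:46 UTC.
Add 13 hours leg 3 → 08:46 UTC (Apr 7).
Add 2 hours and 54 minutes layover in Thornfield → 11:40 UTC.
Add 3 hours and 50 minutes leg 4 → 15:30 UTC.
Atlanta is UTC−4:00, so local arrival = 15:30 − 4:00 = 11:30 on Apr 7.

11:30 on April 7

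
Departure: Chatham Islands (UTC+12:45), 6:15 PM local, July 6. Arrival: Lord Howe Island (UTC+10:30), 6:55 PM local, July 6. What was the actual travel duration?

Departure in UTC: 6:15 PM − 12:45 = 5:30 AM on Jul 6.
Arrival in UTC: 6:55 PM − 10:30 = 8:25 AM on Jul 6.
Elapsed = 8:25 AM − 5:30 AM = 2 hours 55 minutes.

2 hours 55 minutes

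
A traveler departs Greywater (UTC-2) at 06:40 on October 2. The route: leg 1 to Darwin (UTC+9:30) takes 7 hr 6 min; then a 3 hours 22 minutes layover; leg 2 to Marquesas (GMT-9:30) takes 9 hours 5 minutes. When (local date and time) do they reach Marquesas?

18:43 on Oct 2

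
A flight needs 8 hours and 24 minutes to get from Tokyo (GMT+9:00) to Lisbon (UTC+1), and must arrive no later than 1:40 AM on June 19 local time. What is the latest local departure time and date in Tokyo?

1:16 AM on June 19

Target arrival in UTC: 1:40 AM − 1:00 = 12:40 AM on Jun 19.
Subtract 8 hours and 24 minutes → departure 4:16 PM UTC on Jun 18.
Tokyo is UTC+9:00: 4:16 PM + 9:00 = 1:16 AM on Jun 19.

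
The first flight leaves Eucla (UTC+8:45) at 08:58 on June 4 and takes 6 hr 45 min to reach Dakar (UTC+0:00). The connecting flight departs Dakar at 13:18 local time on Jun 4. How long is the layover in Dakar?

Convert departure to UTC: 08:58 − 8:45 = 00:13 UTC on Jun 4.
Add 6 hours 45 minutes flight time → 06:58 UTC.
Dakar is UTC+0, so local arrival is the same: 06:58 on Jun 4.
Layover = 13:18 − 06:58 = 6 hours 20 minutes.

6 hours 20 minutes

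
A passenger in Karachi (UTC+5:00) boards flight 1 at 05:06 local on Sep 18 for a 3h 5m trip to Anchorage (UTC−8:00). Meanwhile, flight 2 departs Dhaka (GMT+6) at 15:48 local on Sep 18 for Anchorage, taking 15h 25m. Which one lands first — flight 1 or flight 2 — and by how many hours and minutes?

the first, by 22 hours 2 minutes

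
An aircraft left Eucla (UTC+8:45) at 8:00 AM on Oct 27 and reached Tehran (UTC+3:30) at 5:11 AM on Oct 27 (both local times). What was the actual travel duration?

Departure in UTC: 8:00 AM − 8:45 = 11:15 PM on Oct 26.
Arrival in UTC: 5:11 AM − 3:30 = 1:41 AM on Oct 27.
Elapsed = 1:41 AM − 11:15 PM (+1 day) = 2 hours 26 minutes.

2 hours 26 minutes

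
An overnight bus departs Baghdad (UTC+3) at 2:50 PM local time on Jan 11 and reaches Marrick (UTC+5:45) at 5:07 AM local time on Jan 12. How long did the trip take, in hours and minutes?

Departure in UTC: 2:50 PM − 3:00 = 11:50 AM on Jan 11.
Arrival in UTC: 5:07 AM − 5:45 = 11:22 PM on Jan 11.
Elapsed = 11:22 PM − 11:50 AM = 11 hours 32 minutes.

11 hours 32 minutes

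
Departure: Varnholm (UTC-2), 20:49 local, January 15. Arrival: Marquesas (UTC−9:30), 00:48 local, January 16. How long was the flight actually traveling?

11 hours 29 minutes

Departure in UTC: 20:49 + 2:00 = 22:49 on Jan 15.
Arrival in UTC: 00:48 + 9:30 = 10:18 on Jan 16.
Elapsed = 10:18 − 22:49 (+1 day) = 11 hours 29 minutes.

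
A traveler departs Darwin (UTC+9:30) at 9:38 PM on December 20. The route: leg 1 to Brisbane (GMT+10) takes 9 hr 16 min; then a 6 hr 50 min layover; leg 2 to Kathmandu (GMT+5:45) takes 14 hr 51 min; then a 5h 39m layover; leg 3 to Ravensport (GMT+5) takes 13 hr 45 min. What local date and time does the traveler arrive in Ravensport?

7:29 PM on Dec 22

Convert departure to UTC: 9:38 PM − 9:30 = 12:08 PM UTC on Dec 20.
Add 9 hours and 16 minutes leg 1 → 9:24 PM UTC.
Add 6 hours and 50 minutes layover in Brisbane → 4:14 AM UTC (Dec 21).
Add 14 hours and 51 minutes leg 2 → 7:05 PM UTC.
Add 5 hours and 39 minutes layover in Kathmandu → 12:44 AM UTC (Dec 22).
Add 13 hours and 45 minutes leg 3 → 2:29 PM UTC.
Ravensport is UTC+5:00, so local arrival = 2:29 PM + 5:00 = 7:29 PM on Dec 22.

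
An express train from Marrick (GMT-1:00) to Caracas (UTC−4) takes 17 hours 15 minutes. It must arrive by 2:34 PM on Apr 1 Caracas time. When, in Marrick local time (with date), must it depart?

12:19 AM on April 1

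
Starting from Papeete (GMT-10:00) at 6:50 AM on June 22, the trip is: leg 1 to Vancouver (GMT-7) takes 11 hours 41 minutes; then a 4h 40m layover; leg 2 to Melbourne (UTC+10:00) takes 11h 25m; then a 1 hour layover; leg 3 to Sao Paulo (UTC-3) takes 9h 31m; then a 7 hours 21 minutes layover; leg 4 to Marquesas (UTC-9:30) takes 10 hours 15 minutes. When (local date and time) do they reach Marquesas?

Convert departure to UTC: 6:50 AM + 10:00 = 4:50 PM UTC on Jun 22.
Add 11 hours and 41 minutes leg 1 → 4:31 AM UTC (Jun 23).
Add 4 hours and 40 minutes layover in Vancouver → 9:11 AM UTC.
Add 11 hours 25 minutes leg 2 → 8:36 PM UTC.
Add 1 hour layover in Melbourne → 9:36 PM UTC.
Add 9 hours 31 minutes leg 3 → 7:07 AM UTC (Jun 24).
Add 7 hours 21 minutes layover in Sao Paulo → 2:28 PM UTC.
Add 10 hours and 15 minutes leg 4 → 12:43 AM UTC (Jun 25).
Marquesas is UTC−9:30, so local arrival = 12:43 AM − 9:30 = 3:13 PM on Jun 24.

3:13 PM on June 24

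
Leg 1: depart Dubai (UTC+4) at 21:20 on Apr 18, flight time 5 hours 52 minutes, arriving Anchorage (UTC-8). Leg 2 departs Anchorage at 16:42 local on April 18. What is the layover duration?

1 hour 30 minutes

Convert departure to UTC: 21:20 − 4:00 = 17:20 UTC on Apr 18.
Add 5 hours and 52 minutes flight time → 23:12 UTC.
Anchorage is UTC−8:00, so local arrival = 23:12 − 8:00 = 15:12 on Apr 18.
Layover = 16:42 − 15:12 = 1 hour 30 minutes.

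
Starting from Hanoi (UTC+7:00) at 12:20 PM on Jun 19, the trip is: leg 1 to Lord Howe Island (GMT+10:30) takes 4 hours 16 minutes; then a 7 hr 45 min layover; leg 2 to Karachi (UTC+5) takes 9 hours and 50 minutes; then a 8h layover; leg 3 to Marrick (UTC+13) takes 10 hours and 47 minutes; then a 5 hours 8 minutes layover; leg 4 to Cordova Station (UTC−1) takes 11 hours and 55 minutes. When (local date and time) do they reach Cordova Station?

Convert departure to UTC: 12:20 PM − 7:00 = 5:20 AM UTC on Jun 19.
Add 4 hours 16 minutes leg 1 → 9:36 AM UTC.
Add 7 hours and 45 minutes layover in Lord Howe Island → 5:21 PM UTC.
Add 9 hours 50 minutes leg 2 → 3:11 AM UTC (Jun 20).
Add 8 hours layover in Karachi → 11:11 AM UTC.
Add 10 hours 47 minutes leg 3 → 9:58 PM UTC.
Add 5 hours and 8 minutes layover in Marrick → 3:06 AM UTC (Jun 21).
Add 11 hours and 55 minutes leg 4 → 3:01 PM UTC.
Cordova Station is UTC−1:00, so local arrival = 3:01 PM − 1:00 = 2:01 PM on Jun 21.

2:01 PM on June 21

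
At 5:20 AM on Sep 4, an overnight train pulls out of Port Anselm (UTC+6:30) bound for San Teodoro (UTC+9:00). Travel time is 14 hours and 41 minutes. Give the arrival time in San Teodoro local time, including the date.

10:31 PM on Sep 4

San Teodoro is 2:30 ahead of Port Anselm.
After 14 hours 41 minutes it is 8:01 PM in Port Anselm.
Shift by the zone difference: 8:01 PM + 2:30 = 10:31 PM on Sep 4 in San Teodoro.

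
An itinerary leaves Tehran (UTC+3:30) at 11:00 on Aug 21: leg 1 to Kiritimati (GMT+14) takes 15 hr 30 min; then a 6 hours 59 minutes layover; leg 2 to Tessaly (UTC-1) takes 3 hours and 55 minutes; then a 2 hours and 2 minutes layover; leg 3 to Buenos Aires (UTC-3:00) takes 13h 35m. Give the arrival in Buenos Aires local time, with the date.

22:31 on August 22

Convert departure to UTC: 11:00 − 3:30 = 07:30 UTC on Aug 21.
Add 15 hours 30 minutes leg 1 → 23:00 UTC.
Add 6 hours and 59 minutes layover in Kiritimati → 05:59 UTC (Aug 22).
Add 3 hours and 55 minutes leg 2 → 09:54 UTC.
Add 2 hours and 2 minutes layover in Tessaly → 11:56 UTC.
Add 13 hours 35 minutes leg 3 → 01:31 UTC (Aug 23).
Buenos Aires is UTC−3:00, so local arrival = 01:31 − 3:00 = 22:31 on Aug 22.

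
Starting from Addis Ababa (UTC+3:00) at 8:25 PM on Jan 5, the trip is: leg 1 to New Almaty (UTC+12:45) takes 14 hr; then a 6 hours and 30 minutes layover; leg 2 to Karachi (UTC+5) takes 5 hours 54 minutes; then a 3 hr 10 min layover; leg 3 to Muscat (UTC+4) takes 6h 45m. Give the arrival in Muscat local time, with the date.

Convert departure to UTC: 8:25 PM − 3:00 = 5:25 PM UTC on Jan 5.
Add 14 hours leg 1 → 7:25 AM UTC (Jan 6).
Add 6 hours 30 minutes layover in New Almaty → 1:55 PM UTC.
Add 5 hours and 54 minutes leg 2 → 7:49 PM UTC.
Add 3 hours 10 minutes layover in Karachi → 10:59 PM UTC.
Add 6 hours 45 minutes leg 3 → 5:44 AM UTC (Jan 7).
Muscat is UTC+4:00, so local arrival = 5:44 AM + 4:00 = 9:44 AM on Jan 7.

9:44 AM on January 7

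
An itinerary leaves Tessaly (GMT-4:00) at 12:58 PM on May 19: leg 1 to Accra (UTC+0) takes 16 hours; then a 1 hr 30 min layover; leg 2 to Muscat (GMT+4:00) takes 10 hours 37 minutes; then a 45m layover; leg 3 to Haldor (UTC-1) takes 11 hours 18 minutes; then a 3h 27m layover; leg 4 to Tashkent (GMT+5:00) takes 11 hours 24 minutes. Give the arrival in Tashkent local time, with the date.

4:59 AM on May 22

Convert departure to UTC: 12:58 PM + 4:00 = 4:58 PM UTC on May 19.
Add 16 hours leg 1 → 8:58 AM UTC (May 20).
Add 1 hour 30 minutes layover in Accra → 10:28 AM UTC.
Add 10 hours and 37 minutes leg 2 → 9:05 PM UTC.
Add 45 minutes layover in Muscat → 9:50 PM UTC.
Add 11 hours 18 minutes leg 3 → 9:08 AM UTC (May 21).
Add 3 hours and 27 minutes layover in Haldor → 12:35 PM UTC.
Add 11 hours and 24 minutes leg 4 → 11:59 PM UTC.
Tashkent is UTC+5:00, so local arrival = 11:59 PM + 5:00 = 4:59 AM on May 22.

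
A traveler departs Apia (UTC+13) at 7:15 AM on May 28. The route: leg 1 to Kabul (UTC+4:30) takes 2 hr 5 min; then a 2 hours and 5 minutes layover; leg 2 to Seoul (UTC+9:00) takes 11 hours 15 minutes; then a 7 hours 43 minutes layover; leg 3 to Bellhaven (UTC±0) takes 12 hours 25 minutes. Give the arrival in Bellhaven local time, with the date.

5:48 AM on May 29

Convert departure to UTC: 7:15 AM − 13:00 = 6:15 PM UTC on May 27.
Add 2 hours and 5 minutes leg 1 → 8:20 PM UTC.
Add 2 hours and 5 minutes layover in Kabul → 10:25 PM UTC.
Add 11 hours and 15 minutes leg 2 → 9:40 AM UTC (May 28).
Add 7 hours 43 minutes layover in Seoul → 5:23 PM UTC.
Add 12 hours 25 minutes leg 3 → 5:48 AM UTC (May 29).
Bellhaven is UTC+0, so local arrival is the same: 5:48 AM on May 29.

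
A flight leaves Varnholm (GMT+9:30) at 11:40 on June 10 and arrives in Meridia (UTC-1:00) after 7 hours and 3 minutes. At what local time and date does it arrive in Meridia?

Convert departure to UTC: 11:40 − 9:30 = 02:10 UTC on Jun 10.
Add 7 hours 3 minutes travel time → 09:13 UTC.
Meridia is UTC−1:00, so local arrival = 09:13 − 1:00 = 08:13 on Jun 10.

08:13 on June 10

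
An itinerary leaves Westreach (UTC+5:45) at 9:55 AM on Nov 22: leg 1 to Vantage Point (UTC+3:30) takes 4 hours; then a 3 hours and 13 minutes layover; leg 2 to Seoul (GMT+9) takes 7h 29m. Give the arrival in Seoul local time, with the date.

3:52 AM on Nov 23

Convert departure to UTC: 9:55 AM − 5:45 = 4:10 AM UTC on Nov 22.
Add 4 hours leg 1 → 8:10 AM UTC.
Add 3 hours 13 minutes layover in Vantage Point → 11:23 AM UTC.
Add 7 hours and 29 minutes leg 2 → 6:52 PM UTC.
Seoul is UTC+9:00, so local arrival = 6:52 PM + 9:00 = 3:52 AM on Nov 23.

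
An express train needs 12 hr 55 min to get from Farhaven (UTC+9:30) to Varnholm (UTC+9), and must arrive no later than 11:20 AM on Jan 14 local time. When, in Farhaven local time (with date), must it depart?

Target arrival in UTC: 11:20 AM − 9:00 = 2:20 AM on Jan 14.
Subtract 12 hours 55 minutes → departure 1:25 PM UTC on Jan 13.
Farhaven is UTC+9:30: 1:25 PM + 9:30 = 10:55 PM on Jan 13.

10:55 PM on January 13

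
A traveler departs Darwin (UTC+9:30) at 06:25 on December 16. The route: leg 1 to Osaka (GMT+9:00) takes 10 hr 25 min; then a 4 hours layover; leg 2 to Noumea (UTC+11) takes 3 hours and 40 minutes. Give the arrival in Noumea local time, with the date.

Convert departure to UTC: 06:25 − 9:30 = 20:55 UTC on Dec 15.
Add 10 hours and 25 minutes leg 1 → 07:20 UTC (Dec 16).
Add 4 hours layover in Osaka → 11:20 UTC.
Add 3 hours 40 minutes leg 2 → 15:00 UTC.
Noumea is UTC+11:00, so local arrival = 15:00 + 11:00 = 02:00 on Dec 17.

02:00 on December 17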